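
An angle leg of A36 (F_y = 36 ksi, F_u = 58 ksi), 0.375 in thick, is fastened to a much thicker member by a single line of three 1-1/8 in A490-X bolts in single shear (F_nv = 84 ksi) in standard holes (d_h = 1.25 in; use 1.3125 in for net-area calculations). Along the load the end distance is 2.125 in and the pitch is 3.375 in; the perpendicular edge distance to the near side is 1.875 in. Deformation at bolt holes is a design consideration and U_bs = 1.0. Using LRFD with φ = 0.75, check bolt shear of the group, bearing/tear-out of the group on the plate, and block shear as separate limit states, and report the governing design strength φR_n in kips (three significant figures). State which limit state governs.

Bolt shear: A_b = π·1.125²/4 = 0.994 in²; R_n = 84 × 0.994 × 3 × 1 = 250.5 kips → 0.75 × 250.5 = 188 kips.
Bearing: edge l_c = 1.5, r_n = 39.15 kips; interior l_c = 2.125, r_n = 55.46 kips; R_n = 39.15 + 2·55.46 = 150.1 kips → 113 kips.
Block shear: A_gv = 3.328, A_nv = 2.098, A_nt = 0.457 in²; R_n = min(0.6F_uA_nv, 0.6F_yA_gv) + U_bs·F_u·A_nt = 98.4 kips → 73.8 kips.
Block shear governs: 73.8 kips.

73.8 kips (block shear governs)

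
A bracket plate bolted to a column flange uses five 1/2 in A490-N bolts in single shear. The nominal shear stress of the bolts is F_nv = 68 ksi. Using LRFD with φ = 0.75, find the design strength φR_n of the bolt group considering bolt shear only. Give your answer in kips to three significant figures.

50.1 kips

A_b = π × 0.5² / 4 = 0.1963 in².
R_n = F_nv · A_b · n · n_s = 68 × 0.1963 × 5 × 1 = 66.76 kips.
Design strength φR_n = 0.75 × 66.76 = 50.1 kips.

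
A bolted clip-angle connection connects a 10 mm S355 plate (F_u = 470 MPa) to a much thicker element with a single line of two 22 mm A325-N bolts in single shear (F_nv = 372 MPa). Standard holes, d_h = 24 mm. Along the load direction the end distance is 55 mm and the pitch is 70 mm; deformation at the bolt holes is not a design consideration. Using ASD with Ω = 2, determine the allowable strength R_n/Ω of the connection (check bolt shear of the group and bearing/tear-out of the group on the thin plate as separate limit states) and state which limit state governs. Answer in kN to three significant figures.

141 kN (bolt shear governs)

Bolt shear: A_b = π·22²/4 = 380.1 mm²; R_n = 372 × 380.1 × 2 × 1 / 1000 = 282.8 kN → 282.8 / 2 = 141 kN.
Bearing (1.5 l_c t F_u ≤ 3.0 d t F_u): upper limit = 3.0·22·10·470 / 1000 = 310.2 kN.
  Edge l_c = 55 − 24/2 = 43 → r_n = 303.2 kN; interior l_c = 70 − 24 = 46 → r_n = 310.2 kN.
  R_n,bearing = 1·303.2 + 1·310.2 = 613.4 kN → 613.4 / 2 = 307 kN.
Bolt shear governs: 141 kN.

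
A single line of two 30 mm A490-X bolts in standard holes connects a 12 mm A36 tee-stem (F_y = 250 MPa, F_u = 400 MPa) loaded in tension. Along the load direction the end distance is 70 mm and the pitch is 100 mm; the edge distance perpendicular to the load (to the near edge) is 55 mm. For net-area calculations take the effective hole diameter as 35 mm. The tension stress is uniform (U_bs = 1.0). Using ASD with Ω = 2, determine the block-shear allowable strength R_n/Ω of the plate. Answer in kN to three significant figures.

Shear plane L_v = 70 + 1·100 = 170 mm; A_gv = 170 × 12 = 2040 mm².
A_nv = (170 − 1.5·35) × 12 = 1410 mm².
A_nt = (55 − 0.5·35) × 12 = 450 mm².
0.6 F_u A_nv = 338.4 kN; 0.6 F_y A_gv = 306 kN → shear yielding governs the shear term.
R_n = 306 + 1.0 × 400 × 450 / 1000 = 486 kN.
Allowable strength R_n/Ω = 486 / 2 = 243 kN.

243 kN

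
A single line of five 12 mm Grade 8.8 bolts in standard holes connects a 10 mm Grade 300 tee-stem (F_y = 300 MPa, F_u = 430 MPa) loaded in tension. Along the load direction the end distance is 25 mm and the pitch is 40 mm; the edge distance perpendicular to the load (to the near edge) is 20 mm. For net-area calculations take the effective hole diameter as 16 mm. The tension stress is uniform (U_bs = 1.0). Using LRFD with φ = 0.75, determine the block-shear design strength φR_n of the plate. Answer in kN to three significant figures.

Shear plane L_v = 25 + 4·40 = 185 mm; A_gv = 185 × 10 = 1850 mm².
A_nv = (185 − 4.5·16) × 10 = 1130 mm².
A_nt = (20 − 0.5·16) × 10 = 120 mm².
0.6 F_u A_nv = 291.5 kN; 0.6 F_y A_gv = 333 kN → shear rupture governs the shear term.
R_n = 291.5 + 1.0 × 430 × 120 / 1000 = 343.1 kN.
Design strength φR_n = 0.75 × 343.1 = 257 kN.

257 kN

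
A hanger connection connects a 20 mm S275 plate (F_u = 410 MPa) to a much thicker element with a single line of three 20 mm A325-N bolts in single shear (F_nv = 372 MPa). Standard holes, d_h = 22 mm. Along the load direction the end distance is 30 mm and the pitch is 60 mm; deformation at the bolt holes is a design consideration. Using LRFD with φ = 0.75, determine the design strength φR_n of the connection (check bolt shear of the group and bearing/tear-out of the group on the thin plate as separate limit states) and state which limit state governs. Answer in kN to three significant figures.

263 kN (bolt shear governs)

Bolt shear: A_b = π·20²/4 = 314.2 mm²; R_n = 372 × 314.2 × 3 × 1 / 1000 = 350.6 kN → 0.75 × 350.6 = 263 kN.
Bearing (1.2 l_c t F_u ≤ 2.4 d t F_u): upper limit = 2.4·20·20·410 / 1000 = 393.6 kN.
  Edge l_c = 30 − 22/2 = 19 → r_n = 187 kN; interior l_c = 60 − 22 = 38 → r_n = 373.9 kN.
  R_n,bearing = 1·187 + 2·373.9 = 934.8 kN → 0.75 × 934.8 = 701 kN.
Bolt shear governs: 263 kN.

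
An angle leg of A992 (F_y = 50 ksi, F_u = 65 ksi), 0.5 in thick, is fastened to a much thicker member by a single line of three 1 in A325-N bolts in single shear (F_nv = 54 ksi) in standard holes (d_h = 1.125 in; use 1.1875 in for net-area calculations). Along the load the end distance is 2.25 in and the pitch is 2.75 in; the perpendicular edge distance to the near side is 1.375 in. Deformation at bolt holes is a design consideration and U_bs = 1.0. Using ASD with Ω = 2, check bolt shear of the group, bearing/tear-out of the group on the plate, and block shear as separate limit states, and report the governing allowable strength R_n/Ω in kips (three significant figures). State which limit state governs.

Bolt shear: A_b = π·1²/4 = 0.7854 in²; R_n = 54 × 0.7854 × 3 × 1 = 127.2 kips → 127.2 / 2 = 63.6 kips.
Bearing: edge l_c = 1.688, r_n = 65.81 kips; interior l_c = 1.625, r_n = 63.38 kips; R_n = 65.81 + 2·63.38 = 192.6 kips → 96.3 kips.
Block shear: A_gv = 3.875, A_nv = 2.391, A_nt = 0.3906 in²; R_n = min(0.6F_uA_nv, 0.6F_yA_gv) + U_bs·F_u·A_nt = 118.6 kips → 59.3 kips.
Block shear governs: 59.3 kips.

59.3 kips (block shear governs)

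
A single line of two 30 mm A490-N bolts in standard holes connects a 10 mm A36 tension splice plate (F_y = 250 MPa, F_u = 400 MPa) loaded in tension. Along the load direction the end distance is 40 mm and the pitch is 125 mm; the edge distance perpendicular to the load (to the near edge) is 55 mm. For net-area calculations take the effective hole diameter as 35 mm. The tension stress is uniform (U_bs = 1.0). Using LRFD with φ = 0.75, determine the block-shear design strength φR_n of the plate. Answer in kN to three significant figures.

Shear plane L_v = 40 + 1·125 = 165 mm; A_gv = 165 × 10 = 1650 mm².
A_nv = (165 − 1.5·35) × 10 = 1125 mm².
A_nt = (55 − 0.5·35) × 10 = 375 mm².
0.6 F_u A_nv = 270 kN; 0.6 F_y A_gv = 247.5 kN → shear yielding governs the shear term.
R_n = 247.5 + 1.0 × 400 × 375 / 1000 = 397.5 kN.
Design strength φR_n = 0.75 × 397.5 = 298 kN.

298 kN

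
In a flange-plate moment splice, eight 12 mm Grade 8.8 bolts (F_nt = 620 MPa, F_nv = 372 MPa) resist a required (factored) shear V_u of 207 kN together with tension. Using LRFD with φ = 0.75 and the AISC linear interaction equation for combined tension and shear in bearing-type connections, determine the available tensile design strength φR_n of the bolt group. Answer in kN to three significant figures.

A_b = π·12²/4 = 113.1 mm²; f_rv = 207 × 1000 / (8 × 113.1) = 228.8 MPa.
F'_nt = 1.3 F_nt − (F_nt / φF_nv) f_rv = 1.3·620 − (620/(0.75·372))·228.8 = 297.6 MPa, capped at F_nt → F'_nt = 297.6 MPa.
R_n = F'_nt · A_b · n = 297.6 × 113.1 × 8 / 1000 = 269.3 kN.
Design strength φR_n = 0.75 × 269.3 = 202 kN.

202 kN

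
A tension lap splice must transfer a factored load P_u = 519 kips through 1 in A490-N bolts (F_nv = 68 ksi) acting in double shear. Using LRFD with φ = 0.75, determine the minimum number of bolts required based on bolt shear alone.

7 bolts

A_b = π·1²/4 = 0.7854 in².
Per-bolt design strength φR_n = 0.75 × 68 × 0.7854 × 2 = 80.11 kips.
n ≥ 519 / 80.11 = 6.479 → use 7 bolts.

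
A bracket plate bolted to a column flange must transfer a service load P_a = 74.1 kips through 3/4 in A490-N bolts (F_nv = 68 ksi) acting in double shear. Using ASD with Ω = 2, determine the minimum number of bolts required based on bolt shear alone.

3 bolts

A_b = π·0.75²/4 = 0.4418 in².
Per-bolt allowable strength R_n/Ω = 68 × 0.4418 × 2 / 2 = 30.04 kips.
n ≥ 74.1 / 30.04 = 2.467 → use 3 bolts.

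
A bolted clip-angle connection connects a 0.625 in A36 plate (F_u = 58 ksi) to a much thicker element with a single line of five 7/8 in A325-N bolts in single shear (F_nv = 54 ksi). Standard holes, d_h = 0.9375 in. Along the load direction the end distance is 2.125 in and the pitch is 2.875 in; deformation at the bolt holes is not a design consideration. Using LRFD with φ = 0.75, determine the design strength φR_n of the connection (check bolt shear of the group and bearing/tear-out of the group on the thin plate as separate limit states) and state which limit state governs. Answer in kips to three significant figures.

122 kips (bolt shear governs)

Bolt shear: A_b = π·0.875²/4 = 0.6013 in²; R_n = 54 × 0.6013 × 5 × 1 = 162.4 kips → 0.75 × 162.4 = 122 kips.
Bearing (1.5 l_c t F_u ≤ 3.0 d t F_u): upper limit = 3.0·0.875·0.625·58 = 95.16 kips.
  Edge l_c = 2.125 − 0.9375/2 = 1.656 → r_n = 90.06 kips; interior l_c = 2.875 − 0.9375 = 1.938 → r_n = 95.16 kips.
  R_n,bearing = 1·90.06 + 4·95.16 = 470.7 kips → 0.75 × 470.7 = 353 kips.
Bolt shear governs: 122 kips.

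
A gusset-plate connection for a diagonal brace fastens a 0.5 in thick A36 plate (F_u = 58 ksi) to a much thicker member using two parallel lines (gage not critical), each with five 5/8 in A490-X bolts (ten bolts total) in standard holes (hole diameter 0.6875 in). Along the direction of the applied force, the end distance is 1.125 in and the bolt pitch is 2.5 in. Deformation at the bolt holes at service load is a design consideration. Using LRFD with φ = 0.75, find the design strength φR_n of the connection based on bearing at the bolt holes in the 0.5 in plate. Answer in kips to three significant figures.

Per bolt r_n = 1.2 l_c t F_u ≤ 2.4 d t F_u; upper limit = 2.4 × 0.625 × 0.5 × 58 = 43.5 kips.
Edge bolt: l_c = 1.125 − 0.6875/2 = 0.7812 in → 1.2 × 0.7812 × 0.5 × 58 = 27.19 → r_n = 27.19 kips.
Interior bolts: l_c = 2.5 − 0.6875 = 1.812 in → 1.2 × 1.812 × 0.5 × 58 = 63.07 → r_n = 43.5 kips.
R_n = 2 × 27.19 + 8 × 43.5 = 402.4 kips.
Design strength φR_n = 0.75 × 402.4 = 302 kips.

302 kips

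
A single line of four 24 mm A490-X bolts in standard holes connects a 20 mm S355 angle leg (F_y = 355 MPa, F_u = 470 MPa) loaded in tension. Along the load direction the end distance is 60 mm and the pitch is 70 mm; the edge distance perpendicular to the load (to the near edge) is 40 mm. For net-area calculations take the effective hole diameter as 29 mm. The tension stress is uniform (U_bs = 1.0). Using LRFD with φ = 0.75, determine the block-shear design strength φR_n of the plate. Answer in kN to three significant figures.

893 kN

Shear plane L_v = 60 + 3·70 = 270 mm; A_gv = 270 × 20 = 5400 mm².
A_nv = (270 − 3.5·29) × 20 = 3370 mm².
A_nt = (40 − 0.5·29) × 20 = 510 mm².
0.6 F_u A_nv = 950.3 kN; 0.6 F_y A_gv = 1150 kN → shear rupture governs the shear term.
R_n = 950.3 + 1.0 × 470 × 510 / 1000 = 1190 kN.
Design strength φR_n = 0.75 × 1190 = 893 kN.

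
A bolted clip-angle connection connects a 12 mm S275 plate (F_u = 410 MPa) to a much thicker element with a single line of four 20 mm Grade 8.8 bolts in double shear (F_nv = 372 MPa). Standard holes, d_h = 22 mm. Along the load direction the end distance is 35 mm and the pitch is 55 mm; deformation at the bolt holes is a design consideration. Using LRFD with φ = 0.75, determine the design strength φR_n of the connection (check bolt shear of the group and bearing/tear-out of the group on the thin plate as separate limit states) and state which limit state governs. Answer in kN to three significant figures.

Bolt shear: A_b = π·20²/4 = 314.2 mm²; R_n = 372 × 314.2 × 4 × 2 / 1000 = 934.9 kN → 0.75 × 934.9 = 701 kN.
Bearing (1.2 l_c t F_u ≤ 2.4 d t F_u): upper limit = 2.4·20·12·410 / 1000 = 236.2 kN.
  Edge l_c = 35 − 22/2 = 24 → r_n = 141.7 kN; interior l_c = 55 − 22 = 33 → r_n = 194.8 kN.
  R_n,bearing = 1·141.7 + 3·194.8 = 726.2 kN → 0.75 × 726.2 = 545 kN.
Bearing governs: 545 kN.

545 kN (bearing governs)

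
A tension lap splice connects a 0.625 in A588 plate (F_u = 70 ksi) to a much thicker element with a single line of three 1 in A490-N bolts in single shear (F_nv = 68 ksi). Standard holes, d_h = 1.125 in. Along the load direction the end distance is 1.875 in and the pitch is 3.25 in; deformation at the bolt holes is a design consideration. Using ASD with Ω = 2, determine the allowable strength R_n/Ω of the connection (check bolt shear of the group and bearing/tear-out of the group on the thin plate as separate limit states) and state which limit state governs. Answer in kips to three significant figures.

Bolt shear: A_b = π·1²/4 = 0.7854 in²; R_n = 68 × 0.7854 × 3 × 1 = 160.2 kips → 160.2 / 2 = 80.1 kips.
Bearing (1.2 l_c t F_u ≤ 2.4 d t F_u): upper limit = 2.4·1·0.625·70 = 105 kips.
  Edge l_c = 1.875 − 1.125/2 = 1.312 → r_n = 68.91 kips; interior l_c = 3.25 − 1.125 = 2.125 → r_n = 105 kips.
  R_n,bearing = 1·68.91 + 2·105 = 278.9 kips → 278.9 / 2 = 139 kips.
Bolt shear governs: 80.1 kips.

80.1 kips (bolt shear governs)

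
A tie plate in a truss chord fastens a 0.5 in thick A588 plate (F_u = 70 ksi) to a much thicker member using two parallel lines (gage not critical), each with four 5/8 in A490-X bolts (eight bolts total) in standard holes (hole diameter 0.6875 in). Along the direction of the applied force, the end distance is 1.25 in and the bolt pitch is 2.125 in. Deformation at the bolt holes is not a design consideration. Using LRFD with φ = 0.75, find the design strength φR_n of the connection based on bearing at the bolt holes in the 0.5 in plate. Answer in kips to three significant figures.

Per bolt r_n = 1.5 l_c t F_u ≤ 3.0 d t F_u; upper limit = 3.0 × 0.625 × 0.5 × 70 = 65.62 kips.
Edge bolt: l_c = 1.25 − 0.6875/2 = 0.9062 in → 1.5 × 0.9062 × 0.5 × 70 = 47.58 → r_n = 47.58 kips.
Interior bolts: l_c = 2.125 − 0.6875 = 1.438 in → 1.5 × 1.438 × 0.5 × 70 = 75.47 → r_n = 65.62 kips.
R_n = 2 × 47.58 + 6 × 65.62 = 488.9 kips.
Design strength φR_n = 0.75 × 488.9 = 367 kips.

367 kips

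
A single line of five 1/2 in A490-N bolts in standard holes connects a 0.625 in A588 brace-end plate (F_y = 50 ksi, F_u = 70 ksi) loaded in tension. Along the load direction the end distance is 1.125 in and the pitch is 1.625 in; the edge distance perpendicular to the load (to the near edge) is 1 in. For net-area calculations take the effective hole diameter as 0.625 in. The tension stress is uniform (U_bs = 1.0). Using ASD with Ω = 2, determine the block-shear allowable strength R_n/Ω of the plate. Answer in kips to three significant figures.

Shear plane L_v = 1.125 + 4·1.625 = 7.625 in; A_gv = 7.625 × 0.625 = 4.766 in².
A_nv = (7.625 − 4.5·0.625) × 0.625 = 3.008 in².
A_nt = (1 − 0.5·0.625) × 0.625 = 0.4297 in².
0.6 F_u A_nv = 126.3 kips; 0.6 F_y A_gv = 143 kips → shear rupture governs the shear term.
R_n = 126.3 + 1.0 × 70 × 0.4297 = 156.4 kips.
Allowable strength R_n/Ω = 156.4 / 2 = 78.2 kips.

78.2 kips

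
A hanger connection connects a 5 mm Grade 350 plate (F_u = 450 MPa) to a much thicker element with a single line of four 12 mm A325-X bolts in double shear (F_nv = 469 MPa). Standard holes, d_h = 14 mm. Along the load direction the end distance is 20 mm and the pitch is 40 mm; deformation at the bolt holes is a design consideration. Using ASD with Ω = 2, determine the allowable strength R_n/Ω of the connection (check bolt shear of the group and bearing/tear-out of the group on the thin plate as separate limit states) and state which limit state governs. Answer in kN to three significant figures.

115 kN (bearing governs)

Bolt shear: A_b = π·12²/4 = 113.1 mm²; R_n = 469 × 113.1 × 4 × 2 / 1000 = 424.3 kN → 424.3 / 2 = 212 kN.
Bearing (1.2 l_c t F_u ≤ 2.4 d t F_u): upper limit = 2.4·12·5·450 / 1000 = 64.8 kN.
  Edge l_c = 20 − 14/2 = 13 → r_n = 35.1 kN; interior l_c = 40 − 14 = 26 → r_n = 64.8 kN.
  R_n,bearing = 1·35.1 + 3·64.8 = 229.5 kN → 229.5 / 2 = 115 kN.
Bearing governs: 115 kN.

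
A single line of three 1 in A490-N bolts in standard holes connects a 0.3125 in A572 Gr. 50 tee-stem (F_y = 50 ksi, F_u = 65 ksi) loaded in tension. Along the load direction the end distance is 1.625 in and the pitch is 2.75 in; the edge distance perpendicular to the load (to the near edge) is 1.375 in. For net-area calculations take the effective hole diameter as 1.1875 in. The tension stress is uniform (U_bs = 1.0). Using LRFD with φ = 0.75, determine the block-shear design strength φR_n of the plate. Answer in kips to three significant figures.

Shear plane L_v = 1.625 + 2·2.75 = 7.125 in; A_gv = 7.125 × 0.3125 = 2.227 in².
A_nv = (7.125 − 2.5·1.1875) × 0.3125 = 1.299 in².
A_nt = (1.375 − 0.5·1.1875) × 0.3125 = 0.2441 in².
0.6 F_u A_nv = 50.65 kips; 0.6 F_y A_gv = 66.8 kips → shear rupture governs the shear term.
R_n = 50.65 + 1.0 × 65 × 0.2441 = 66.52 kips.
Design strength φR_n = 0.75 × 66.52 = 49.9 kips.

49.9 kips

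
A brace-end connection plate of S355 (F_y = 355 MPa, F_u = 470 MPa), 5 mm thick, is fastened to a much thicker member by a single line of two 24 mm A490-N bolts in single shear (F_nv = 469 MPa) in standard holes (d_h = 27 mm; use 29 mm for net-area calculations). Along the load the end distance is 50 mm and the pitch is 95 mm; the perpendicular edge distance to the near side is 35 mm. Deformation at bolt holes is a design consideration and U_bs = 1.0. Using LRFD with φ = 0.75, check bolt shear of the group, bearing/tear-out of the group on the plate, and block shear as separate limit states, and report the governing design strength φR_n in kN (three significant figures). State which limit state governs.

143 kN (block shear governs)

Bolt shear: A_b = π·24²/4 = 452.4 mm²; R_n = 469 × 452.4 × 2 × 1 / 1000 = 424.3 kN → 0.75 × 424.3 = 318 kN.
Bearing: edge l_c = 36.5, r_n = 102.9 kN; interior l_c = 68, r_n = 135.4 kN; R_n = 102.9 + 1·135.4 = 238.3 kN → 179 kN.
Block shear: A_gv = 725, A_nv = 507.5, A_nt = 102.5 mm²; R_n = min(0.6F_uA_nv, 0.6F_yA_gv) + U_bs·F_u·A_nt = 191.3 kN → 143 kN.
Block shear governs: 143 kN.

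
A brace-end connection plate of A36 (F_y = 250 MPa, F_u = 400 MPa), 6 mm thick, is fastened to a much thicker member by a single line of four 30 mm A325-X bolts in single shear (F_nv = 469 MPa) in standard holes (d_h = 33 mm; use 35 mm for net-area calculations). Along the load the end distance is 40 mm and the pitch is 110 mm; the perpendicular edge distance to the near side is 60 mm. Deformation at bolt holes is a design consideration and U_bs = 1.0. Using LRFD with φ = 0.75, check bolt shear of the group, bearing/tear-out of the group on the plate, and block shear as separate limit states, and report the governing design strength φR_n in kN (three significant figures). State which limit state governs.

326 kN (block shear governs)

Bolt shear: A_b = π·30²/4 = 706.9 mm²; R_n = 469 × 706.9 × 4 × 1 / 1000 = 1326 kN → 0.75 × 1326 = 995 kN.
Bearing: edge l_c = 23.5, r_n = 67.68 kN; interior l_c = 77, r_n = 172.8 kN; R_n = 67.68 + 3·172.8 = 586.1 kN → 440 kN.
Block shear: A_gv = 2220, A_nv = 1485, A_nt = 255 mm²; R_n = min(0.6F_uA_nv, 0.6F_yA_gv) + U_bs·F_u·A_nt = 435 kN → 326 kN.
Block shear governs: 326 kN.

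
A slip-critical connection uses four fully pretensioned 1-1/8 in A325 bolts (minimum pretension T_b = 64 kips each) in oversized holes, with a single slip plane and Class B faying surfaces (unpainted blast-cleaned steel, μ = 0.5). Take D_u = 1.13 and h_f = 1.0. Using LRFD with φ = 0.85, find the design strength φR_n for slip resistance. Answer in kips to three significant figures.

R_n = μ · D_u · h_f · T_b · n_s · n_b = 0.5 × 1.13 × 1.0 × 64 × 1 × 4 = 144.6 kips.
Design strength φR_n = 0.85 × 144.6 = 123 kips.

123 kips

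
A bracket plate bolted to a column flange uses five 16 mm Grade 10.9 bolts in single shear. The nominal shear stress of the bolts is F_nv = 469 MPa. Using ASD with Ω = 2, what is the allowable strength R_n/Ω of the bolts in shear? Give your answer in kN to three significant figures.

236 kN

A_b = π × 16² / 4 = 201.1 mm².
R_n = F_nv · A_b · n · n_s = 469 × 201.1 × 5 × 1 / 1000 = 471.5 kN.
Allowable strength R_n/Ω = 471.5 / 2 = 236 kN.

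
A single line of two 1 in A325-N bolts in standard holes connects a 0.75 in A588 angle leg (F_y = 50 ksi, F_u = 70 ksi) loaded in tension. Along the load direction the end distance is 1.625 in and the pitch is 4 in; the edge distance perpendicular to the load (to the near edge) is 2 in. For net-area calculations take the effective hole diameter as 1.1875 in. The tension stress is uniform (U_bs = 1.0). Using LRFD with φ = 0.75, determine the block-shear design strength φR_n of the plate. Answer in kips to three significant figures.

146 kips

Shear plane L_v = 1.625 + 1·4 = 5.625 in; A_gv = 5.625 × 0.75 = 4.219 in².
A_nv = (5.625 − 1.5·1.1875) × 0.75 = 2.883 in².
A_nt = (2 − 0.5·1.1875) × 0.75 = 1.055 in².
0.6 F_u A_nv = 121.1 kips; 0.6 F_y A_gv = 126.6 kips → shear rupture governs the shear term.
R_n = 121.1 + 1.0 × 70 × 1.055 = 194.9 kips.
Design strength φR_n = 0.75 × 194.9 = 146 kips.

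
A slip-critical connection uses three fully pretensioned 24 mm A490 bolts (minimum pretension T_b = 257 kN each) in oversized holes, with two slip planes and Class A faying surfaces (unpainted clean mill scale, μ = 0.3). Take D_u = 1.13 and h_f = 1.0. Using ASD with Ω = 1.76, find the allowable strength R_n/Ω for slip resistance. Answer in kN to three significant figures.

R_n = μ · D_u · h_f · T_b · n_s · n_b = 0.3 × 1.13 × 1.0 × 257 × 2 × 3 = 522.7 kN.
Allowable strength R_n/Ω = 522.7 / 1.76 = 297 kN.

297 kN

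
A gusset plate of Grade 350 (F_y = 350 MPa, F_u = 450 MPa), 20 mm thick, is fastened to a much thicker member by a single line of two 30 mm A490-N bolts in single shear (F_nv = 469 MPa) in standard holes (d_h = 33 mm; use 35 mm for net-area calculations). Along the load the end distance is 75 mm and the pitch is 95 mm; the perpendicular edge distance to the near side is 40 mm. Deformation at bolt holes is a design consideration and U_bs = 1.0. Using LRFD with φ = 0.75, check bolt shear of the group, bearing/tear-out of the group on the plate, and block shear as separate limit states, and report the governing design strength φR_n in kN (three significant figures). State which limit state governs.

Bolt shear: A_b = π·30²/4 = 706.9 mm²; R_n = 469 × 706.9 × 2 × 1 / 1000 = 663 kN → 0.75 × 663 = 497 kN.
Bearing: edge l_c = 58.5, r_n = 631.8 kN; interior l_c = 62, r_n = 648 kN; R_n = 631.8 + 1·648 = 1280 kN → 960 kN.
Block shear: A_gv = 3400, A_nv = 2350, A_nt = 450 mm²; R_n = min(0.6F_uA_nv, 0.6F_yA_gv) + U_bs·F_u·A_nt = 837 kN → 628 kN.
Bolt shear governs: 497 kN.

497 kN (bolt shear governs)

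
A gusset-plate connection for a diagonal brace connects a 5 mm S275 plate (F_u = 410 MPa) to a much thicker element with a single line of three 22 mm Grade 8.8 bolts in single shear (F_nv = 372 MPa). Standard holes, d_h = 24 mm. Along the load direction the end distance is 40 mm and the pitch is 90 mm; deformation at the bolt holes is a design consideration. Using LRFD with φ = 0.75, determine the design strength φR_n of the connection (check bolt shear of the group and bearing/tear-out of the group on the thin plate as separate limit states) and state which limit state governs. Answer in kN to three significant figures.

214 kN (bearing governs)

Bolt shear: A_b = π·22²/4 = 380.1 mm²; R_n = 372 × 380.1 × 3 × 1 / 1000 = 424.2 kN → 0.75 × 424.2 = 318 kN.
Bearing (1.2 l_c t F_u ≤ 2.4 d t F_u): upper limit = 2.4·22·5·410 / 1000 = 108.2 kN.
  Edge l_c = 40 − 24/2 = 28 → r_n = 68.88 kN; interior l_c = 90 − 24 = 66 → r_n = 108.2 kN.
  R_n,bearing = 1·68.88 + 2·108.2 = 285.4 kN → 0.75 × 285.4 = 214 kN.
Bearing governs: 214 kN.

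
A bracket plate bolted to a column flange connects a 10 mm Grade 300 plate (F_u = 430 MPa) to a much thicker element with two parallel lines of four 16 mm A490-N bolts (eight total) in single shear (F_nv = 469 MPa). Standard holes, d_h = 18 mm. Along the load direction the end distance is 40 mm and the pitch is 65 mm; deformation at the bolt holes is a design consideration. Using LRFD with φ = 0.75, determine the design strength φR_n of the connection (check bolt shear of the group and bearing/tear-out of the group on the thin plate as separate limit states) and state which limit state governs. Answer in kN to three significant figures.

566 kN (bolt shear governs)

Bolt shear: A_b = π·16²/4 = 201.1 mm²; R_n = 469 × 201.1 × 8 × 1 / 1000 = 754.4 kN → 0.75 × 754.4 = 566 kN.
Bearing (1.2 l_c t F_u ≤ 2.4 d t F_u): upper limit = 2.4·16·10·430 / 1000 = 165.1 kN.
  Edge l_c = 40 − 18/2 = 31 → r_n = 160 kN; interior l_c = 65 − 18 = 47 → r_n = 165.1 kN.
  R_n,bearing = 2·160 + 6·165.1 = 1311 kN → 0.75 × 1311 = 983 kN.
Bolt shear governs: 566 kN.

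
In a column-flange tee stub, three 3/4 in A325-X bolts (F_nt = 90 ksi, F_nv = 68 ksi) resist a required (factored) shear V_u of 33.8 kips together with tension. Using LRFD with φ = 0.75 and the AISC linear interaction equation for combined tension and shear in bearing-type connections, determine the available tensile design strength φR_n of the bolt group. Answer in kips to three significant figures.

71.6 kips

A_b = π·0.75²/4 = 0.4418 in²; f_rv = 33.8 / (3 × 0.4418) = 25.5 ksi.
F'_nt = 1.3 F_nt − (F_nt / φF_nv) f_rv = 1.3·90 − (90/(0.75·68))·25.5 = 72 ksi, capped at F_nt → F'_nt = 72 ksi.
R_n = F'_nt · A_b · n = 72 × 0.4418 × 3 = 95.42 kips.
Design strength φR_n = 0.75 × 95.42 = 71.6 kips.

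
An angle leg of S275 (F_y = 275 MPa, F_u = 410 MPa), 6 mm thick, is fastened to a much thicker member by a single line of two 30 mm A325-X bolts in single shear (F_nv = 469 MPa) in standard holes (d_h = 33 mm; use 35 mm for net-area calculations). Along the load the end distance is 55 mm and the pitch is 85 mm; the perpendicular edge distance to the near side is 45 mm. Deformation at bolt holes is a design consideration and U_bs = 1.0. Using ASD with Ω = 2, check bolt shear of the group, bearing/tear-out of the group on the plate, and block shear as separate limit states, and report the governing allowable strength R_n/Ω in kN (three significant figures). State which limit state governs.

98.4 kN (block shear governs)

Bolt shear: A_b = π·30²/4 = 706.9 mm²; R_n = 469 × 706.9 × 2 × 1 / 1000 = 663 kN → 663 / 2 = 332 kN.
Bearing: edge l_c = 38.5, r_n = 113.7 kN; interior l_c = 52, r_n = 153.5 kN; R_n = 113.7 + 1·153.5 = 267.2 kN → 134 kN.
Block shear: A_gv = 840, A_nv = 525, A_nt = 165 mm²; R_n = min(0.6F_uA_nv, 0.6F_yA_gv) + U_bs·F_u·A_nt = 196.8 kN → 98.4 kN.
Block shear governs: 98.4 kN.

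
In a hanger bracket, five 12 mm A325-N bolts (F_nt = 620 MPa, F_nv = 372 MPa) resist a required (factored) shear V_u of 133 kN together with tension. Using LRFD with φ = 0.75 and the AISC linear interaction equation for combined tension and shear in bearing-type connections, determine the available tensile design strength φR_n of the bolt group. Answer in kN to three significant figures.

A_b = π·12²/4 = 113.1 mm²; f_rv = 133 × 1000 / (5 × 113.1) = 235.2 MPa.
F'_nt = 1.3 F_nt − (F_nt / φF_nv) f_rv = 1.3·620 − (620/(0.75·372))·235.2 = 283.3 MPa, capped at F_nt → F'_nt = 283.3 MPa.
R_n = F'_nt · A_b · n = 283.3 × 113.1 × 5 / 1000 = 160.2 kN.
Design strength φR_n = 0.75 × 160.2 = 120 kN.

120 kN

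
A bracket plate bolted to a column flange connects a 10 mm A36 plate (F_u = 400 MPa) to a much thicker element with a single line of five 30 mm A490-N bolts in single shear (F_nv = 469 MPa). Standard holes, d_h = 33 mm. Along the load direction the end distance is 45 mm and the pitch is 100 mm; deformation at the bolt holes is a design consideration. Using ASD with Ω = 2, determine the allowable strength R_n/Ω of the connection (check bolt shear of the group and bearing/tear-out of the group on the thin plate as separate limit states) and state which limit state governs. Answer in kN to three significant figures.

Bolt shear: A_b = π·30²/4 = 706.9 mm²; R_n = 469 × 706.9 × 5 × 1 / 1000 = 1658 kN → 1658 / 2 = 829 kN.
Bearing (1.2 l_c t F_u ≤ 2.4 d t F_u): upper limit = 2.4·30·10·400 / 1000 = 288 kN.
  Edge l_c = 45 − 33/2 = 28.5 → r_n = 136.8 kN; interior l_c = 100 − 33 = 67 → r_n = 288 kN.
  R_n,bearing = 1·136.8 + 4·288 = 1289 kN → 1289 / 2 = 644 kN.
Bearing governs: 644 kN.

644 kN (bearing governs)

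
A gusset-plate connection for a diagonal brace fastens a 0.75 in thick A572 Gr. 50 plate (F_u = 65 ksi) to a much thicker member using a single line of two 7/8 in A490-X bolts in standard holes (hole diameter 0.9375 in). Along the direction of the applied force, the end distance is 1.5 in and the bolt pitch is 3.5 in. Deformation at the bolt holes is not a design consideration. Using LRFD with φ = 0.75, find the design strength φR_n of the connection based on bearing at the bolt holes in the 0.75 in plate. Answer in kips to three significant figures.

153 kips

Per bolt r_n = 1.5 l_c t F_u ≤ 3.0 d t F_u; upper limit = 3.0 × 0.875 × 0.75 × 65 = 128 kips.
Edge bolt: l_c = 1.5 − 0.9375/2 = 1.031 in → 1.5 × 1.031 × 0.75 × 65 = 75.41 → r_n = 75.41 kips.
Interior bolts: l_c = 3.5 − 0.9375 = 2.562 in → 1.5 × 2.562 × 0.75 × 65 = 187.4 → r_n = 128 kips.
R_n = 1 × 75.41 + 1 × 128 = 203.4 kips.
Design strength φR_n = 0.75 × 203.4 = 153 kips.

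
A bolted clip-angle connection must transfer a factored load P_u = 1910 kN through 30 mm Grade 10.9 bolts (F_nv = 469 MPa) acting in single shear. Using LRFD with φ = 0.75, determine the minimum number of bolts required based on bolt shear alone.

8 bolts

A_b = π·30²/4 = 706.9 mm².
Per-bolt design strength φR_n = 0.75 × 469 × 706.9 × 1 / 1000 = 248.6 kN.
n ≥ 1910 / 248.6 = 7.682 → use 8 bolts.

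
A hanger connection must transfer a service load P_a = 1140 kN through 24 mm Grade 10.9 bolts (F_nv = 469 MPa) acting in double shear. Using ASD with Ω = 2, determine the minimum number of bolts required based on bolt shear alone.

6 bolts

A_b = π·24²/4 = 452.4 mm².
Per-bolt allowable strength R_n/Ω = 469 × 452.4 × 2 / 1000 / 2 = 212.2 kN.
n ≥ 1140 / 212.2 = 5.373 → use 6 bolts.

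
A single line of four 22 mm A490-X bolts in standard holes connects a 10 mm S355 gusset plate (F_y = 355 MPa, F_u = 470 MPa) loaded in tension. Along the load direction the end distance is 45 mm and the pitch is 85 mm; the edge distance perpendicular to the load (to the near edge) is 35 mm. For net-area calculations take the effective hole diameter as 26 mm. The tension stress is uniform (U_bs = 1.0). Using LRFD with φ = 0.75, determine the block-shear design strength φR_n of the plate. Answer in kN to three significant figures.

520 kN

Shear plane L_v = 45 + 3·85 = 300 mm; A_gv = 300 × 10 = 3000 mm².
A_nv = (300 − 3.5·26) × 10 = 2090 mm².
A_nt = (35 − 0.5·26) × 10 = 220 mm².
0.6 F_u A_nv = 589.4 kN; 0.6 F_y A_gv = 639 kN → shear rupture governs the shear term.
R_n = 589.4 + 1.0 × 470 × 220 / 1000 = 692.8 kN.
Design strength φR_n = 0.75 × 692.8 = 520 kN.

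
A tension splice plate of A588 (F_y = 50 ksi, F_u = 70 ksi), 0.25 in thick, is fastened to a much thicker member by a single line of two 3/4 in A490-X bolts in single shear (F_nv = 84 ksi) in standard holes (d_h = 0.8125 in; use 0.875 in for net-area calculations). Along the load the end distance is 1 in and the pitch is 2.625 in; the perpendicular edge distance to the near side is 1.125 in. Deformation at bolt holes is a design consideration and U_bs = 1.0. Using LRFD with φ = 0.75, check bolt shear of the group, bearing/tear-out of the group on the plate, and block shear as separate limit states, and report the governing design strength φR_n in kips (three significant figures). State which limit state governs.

27.2 kips (block shear governs)

Bolt shear: A_b = π·0.75²/4 = 0.4418 in²; R_n = 84 × 0.4418 × 2 × 1 = 74.22 kips → 0.75 × 74.22 = 55.7 kips.
Bearing: edge l_c = 0.5938, r_n = 12.47 kips; interior l_c = 1.812, r_n = 31.5 kips; R_n = 12.47 + 1·31.5 = 43.97 kips → 33 kips.
Block shear: A_gv = 0.9062, A_nv = 0.5781, A_nt = 0.1719 in²; R_n = min(0.6F_uA_nv, 0.6F_yA_gv) + U_bs·F_u·A_nt = 36.31 kips → 27.2 kips.
Block shear governs: 27.2 kips.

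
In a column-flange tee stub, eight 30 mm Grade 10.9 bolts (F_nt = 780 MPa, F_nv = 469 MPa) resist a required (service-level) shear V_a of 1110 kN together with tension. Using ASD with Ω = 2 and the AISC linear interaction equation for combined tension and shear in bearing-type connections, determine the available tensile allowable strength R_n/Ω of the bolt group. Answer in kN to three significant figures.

A_b = π·30²/4 = 706.9 mm²; f_rv = 1110 × 1000 / (8 × 706.9) = 196.3 MPa.
F'_nt = 1.3 F_nt − (Ω F_nt / F_nv) f_rv = 1.3·780 − (2·780/469)·196.3 = 361.1 MPa, capped at F_nt → F'_nt = 361.1 MPa.
R_n = F'_nt · A_b · n = 361.1 × 706.9 × 8 / 1000 = 2042 kN.
Allowable strength R_n/Ω = 2042 / 2 = 1020 kN.

1020 kN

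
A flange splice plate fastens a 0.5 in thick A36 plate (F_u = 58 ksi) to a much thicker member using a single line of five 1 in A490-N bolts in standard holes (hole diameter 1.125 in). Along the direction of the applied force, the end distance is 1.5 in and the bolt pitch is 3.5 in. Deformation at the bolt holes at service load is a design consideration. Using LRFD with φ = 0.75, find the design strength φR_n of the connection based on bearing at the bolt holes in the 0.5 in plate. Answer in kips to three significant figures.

Per bolt r_n = 1.2 l_c t F_u ≤ 2.4 d t F_u; upper limit = 2.4 × 1 × 0.5 × 58 = 69.6 kips.
Edge bolt: l_c = 1.5 − 1.125/2 = 0.9375 in → 1.2 × 0.9375 × 0.5 × 58 = 32.62 → r_n = 32.62 kips.
Interior bolts: l_c = 3.5 − 1.125 = 2.375 in → 1.2 × 2.375 × 0.5 × 58 = 82.65 → r_n = 69.6 kips.
R_n = 1 × 32.62 + 4 × 69.6 = 311 kips.
Design strength φR_n = 0.75 × 311 = 233 kips.

233 kips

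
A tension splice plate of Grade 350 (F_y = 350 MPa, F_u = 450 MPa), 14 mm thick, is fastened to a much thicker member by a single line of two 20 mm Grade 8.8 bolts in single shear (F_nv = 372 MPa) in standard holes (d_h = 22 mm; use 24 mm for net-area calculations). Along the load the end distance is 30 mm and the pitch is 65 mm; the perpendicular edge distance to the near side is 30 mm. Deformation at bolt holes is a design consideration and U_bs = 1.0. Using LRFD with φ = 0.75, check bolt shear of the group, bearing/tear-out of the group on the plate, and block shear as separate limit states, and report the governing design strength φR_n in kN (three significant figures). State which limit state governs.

Bolt shear: A_b = π·20²/4 = 314.2 mm²; R_n = 372 × 314.2 × 2 × 1 / 1000 = 233.7 kN → 0.75 × 233.7 = 175 kN.
Bearing: edge l_c = 19, r_n = 143.6 kN; interior l_c = 43, r_n = 302.4 kN; R_n = 143.6 + 1·302.4 = 446 kN → 335 kN.
Block shear: A_gv = 1330, A_nv = 826, A_nt = 252 mm²; R_n = min(0.6F_uA_nv, 0.6F_yA_gv) + U_bs·F_u·A_nt = 336.4 kN → 252 kN.
Bolt shear governs: 175 kN.

175 kN (bolt shear governs)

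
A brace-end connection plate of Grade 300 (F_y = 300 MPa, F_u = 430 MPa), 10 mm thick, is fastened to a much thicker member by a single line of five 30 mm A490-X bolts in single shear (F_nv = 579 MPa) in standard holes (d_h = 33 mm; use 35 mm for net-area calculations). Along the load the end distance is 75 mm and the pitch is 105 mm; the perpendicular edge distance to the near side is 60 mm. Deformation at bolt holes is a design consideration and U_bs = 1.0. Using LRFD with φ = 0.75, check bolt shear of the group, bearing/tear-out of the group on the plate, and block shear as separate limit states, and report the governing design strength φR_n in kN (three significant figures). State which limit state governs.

790 kN (block shear governs)

Bolt shear: A_b = π·30²/4 = 706.9 mm²; R_n = 579 × 706.9 × 5 × 1 / 1000 = 2046 kN → 0.75 × 2046 = 1530 kN.
Bearing: edge l_c = 58.5, r_n = 301.9 kN; interior l_c = 72, r_n = 309.6 kN; R_n = 301.9 + 4·309.6 = 1540 kN → 1160 kN.
Block shear: A_gv = 4950, A_nv = 3375, A_nt = 425 mm²; R_n = min(0.6F_uA_nv, 0.6F_yA_gv) + U_bs·F_u·A_nt = 1054 kN → 790 kN.
Block shear governs: 790 kN.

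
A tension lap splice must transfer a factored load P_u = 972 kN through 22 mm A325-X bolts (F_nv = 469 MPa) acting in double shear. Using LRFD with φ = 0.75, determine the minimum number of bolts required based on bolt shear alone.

4 bolts

A_b = π·22²/4 = 380.1 mm².
Per-bolt design strength φR_n = 0.75 × 469 × 380.1 × 2 / 1000 = 267.4 kN.
n ≥ 972 / 267.4 = 3.635 → use 4 bolts.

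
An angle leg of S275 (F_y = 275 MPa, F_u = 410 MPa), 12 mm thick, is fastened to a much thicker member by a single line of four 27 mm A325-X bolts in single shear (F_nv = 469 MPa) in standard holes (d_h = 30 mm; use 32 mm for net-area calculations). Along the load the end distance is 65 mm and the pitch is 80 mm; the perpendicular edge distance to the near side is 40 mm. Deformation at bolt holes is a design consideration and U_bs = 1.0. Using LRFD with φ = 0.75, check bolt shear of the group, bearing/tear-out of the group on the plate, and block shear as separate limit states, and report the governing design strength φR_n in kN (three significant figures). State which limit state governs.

516 kN (block shear governs)

Bolt shear: A_b = π·27²/4 = 572.6 mm²; R_n = 469 × 572.6 × 4 × 1 / 1000 = 1074 kN → 0.75 × 1074 = 806 kN.
Bearing: edge l_c = 50, r_n = 295.2 kN; interior l_c = 50, r_n = 295.2 kN; R_n = 295.2 + 3·295.2 = 1181 kN → 886 kN.
Block shear: A_gv = 3660, A_nv = 2316, A_nt = 288 mm²; R_n = min(0.6F_uA_nv, 0.6F_yA_gv) + U_bs·F_u·A_nt = 687.8 kN → 516 kN.
Block shear governs: 516 kN.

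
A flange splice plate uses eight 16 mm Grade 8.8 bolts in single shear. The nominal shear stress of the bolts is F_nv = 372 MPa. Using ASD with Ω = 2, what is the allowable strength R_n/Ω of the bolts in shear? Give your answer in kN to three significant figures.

A_b = π × 16² / 4 = 201.1 mm².
R_n = F_nv · A_b · n · n_s = 372 × 201.1 × 8 × 1 / 1000 = 598.4 kN.
Allowable strength R_n/Ω = 598.4 / 2 = 299 kN.

299 kN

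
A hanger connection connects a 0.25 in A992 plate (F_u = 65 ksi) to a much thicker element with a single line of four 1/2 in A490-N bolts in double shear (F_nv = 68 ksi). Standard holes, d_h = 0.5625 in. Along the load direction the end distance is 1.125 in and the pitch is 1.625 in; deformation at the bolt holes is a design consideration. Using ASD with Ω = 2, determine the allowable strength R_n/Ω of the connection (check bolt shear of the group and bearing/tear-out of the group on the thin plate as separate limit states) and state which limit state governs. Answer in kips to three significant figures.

37.5 kips (bearing governs)

Bolt shear: A_b = π·0.5²/4 = 0.1963 in²; R_n = 68 × 0.1963 × 4 × 2 = 106.8 kips → 106.8 / 2 = 53.4 kips.
Bearing (1.2 l_c t F_u ≤ 2.4 d t F_u): upper limit = 2.4·0.5·0.25·65 = 19.5 kips.
  Edge l_c = 1.125 − 0.5625/2 = 0.8438 → r_n = 16.45 kips; interior l_c = 1.625 − 0.5625 = 1.062 → r_n = 19.5 kips.
  R_n,bearing = 1·16.45 + 3·19.5 = 74.95 kips → 74.95 / 2 = 37.5 kips.
Bearing governs: 37.5 kips.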